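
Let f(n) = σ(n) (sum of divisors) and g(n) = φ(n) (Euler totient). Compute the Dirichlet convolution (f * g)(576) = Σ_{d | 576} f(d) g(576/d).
(σ * φ)(576) = 12096

Divisors of 576: [1, 2, 3, 4, 6, 8, 9, 12, 16, 18, 24, 32, 36, 48, 64, 72, 96, 144, 192, 288, 576]. For each d | 576:
  d = 1: σ(1) · φ(576/1) = 1 · 192 = 192
  d = 2: σ(2) · φ(576/2) = 3 · 96 = 288
  d = 3: σ(3) · φ(576/3) = 4 · 64 = 256
  d = 4: σ(4) · φ(576/4) = 7 · 48 = 336
  d = 6: σ(6) · φ(576/6) = 12 · 32 = 384
  d = 8: σ(8) · φ(576/8) = 15 · 24 = 360
  d = 9: σ(9) · φ(576/9) = 13 · 32 = 416
  d = 12: σ(12) · φ(576/12) = 28 · 16 = 448
  d = 16: σ(16) · φ(576/16) = 31 · 12 = 372
  d = 18: σ(18) · φ(576/18) = 39 · 16 = 624
  d = 24: σ(24) · φ(576/24) = 60 · 8 = 480
  d = 32: σ(32) · φ(576/32) = 63 · 6 = 378
  d = 36: σ(36) · φ(576/36) = 91 · 8 = 728
  d = 48: σ(48) · φ(576/48) = 124 · 4 = 496
  d = 64: σ(64) · φ(576/64) = 127 · 6 = 762
  d = 72: σ(72) · φ(576/72) = 195 · 4 = 780
  d = 96: σ(96) · φ(576/96) = 252 · 2 = 504
  d = 144: σ(144) · φ(576/144) = 403 · 2 = 806
  d = 192: σ(192) · φ(576/192) = 508 · 2 = 1016
  d = 288: σ(288) · φ(576/288) = 819 · 1 = 819
  d = 576: σ(576) · φ(576/576) = 1651 · 1 = 1651
Summing: (σ * φ)(576) = 192 + 288 + 256 + 336 + 384 + 360 + 416 + 448 + 372 + 624 + 480 + 378 + 728 + 496 + 762 + 780 + 504 + 806 + 1016 + 819 + 1651 = 12096.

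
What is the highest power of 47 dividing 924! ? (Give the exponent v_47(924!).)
v_47(924!) = 19

Legendre's formula: v_p(n!) = Σ_{k ≥ 1} ⌊n / p^k⌋. For p = 47, n = 924, the terms are:
  ⌊924/47^1⌋ = ⌊924/47⌋ = 19
(the next term ⌊924/47^2⌋ = 0, terminating the sum). Summing: v_47(924!) = 19 = 19.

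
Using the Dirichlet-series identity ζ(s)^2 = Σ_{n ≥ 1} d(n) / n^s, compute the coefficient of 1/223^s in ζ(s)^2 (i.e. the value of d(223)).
d(223) = 2

ζ(s)^2 = (Σ 1/m^s)(Σ 1/k^s). The coefficient of 1/n^s in the product is the number of ordered pairs (m, k) with mk = n, which equals d(n). For n = 223, divisors are [1, 223], so d(223) = 2.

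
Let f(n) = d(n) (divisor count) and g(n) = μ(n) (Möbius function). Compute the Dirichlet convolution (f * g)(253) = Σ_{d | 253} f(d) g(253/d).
(d * μ)(253) = 1

Divisors of 253: [1, 11, 23, 253]. For each d | 253:
  d = 1: d(1) · μ(253/1) = 1 · 1 = 1
  d = 11: d(11) · μ(253/11) = 2 · -1 = -2
  d = 23: d(23) · μ(253/23) = 2 · -1 = -2
  d = 253: d(253) · μ(253/253) = 4 · 1 = 4
Summing: (d * μ)(253) = 1 + -2 + -2 + 4 = 1.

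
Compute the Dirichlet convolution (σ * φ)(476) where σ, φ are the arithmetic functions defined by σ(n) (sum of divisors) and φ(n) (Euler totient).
(σ * φ)(476) = 5712

Divisors of 476: [1, 2, 4, 7, 14, 17, 28, 34, 68, 119, 238, 476]. For each d | 476:
  d = 1: σ(1) · φ(476/1) = 1 · 192 = 192
  d = 2: σ(2) · φ(476/2) = 3 · 96 = 288
  d = 4: σ(4) · φ(476/4) = 7 · 96 = 672
  d = 7: σ(7) · φ(476/7) = 8 · 32 = 256
  d = 14: σ(14) · φ(476/14) = 24 · 16 = 384
  d = 17: σ(17) · φ(476/17) = 18 · 12 = 216
  d = 28: σ(28) · φ(476/28) = 56 · 16 = 896
  d = 34: σ(34) · φ(476/34) = 54 · 6 = 324
  d = 68: σ(68) · φ(476/68) = 126 · 6 = 756
  d = 119: σ(119) · φ(476/119) = 144 · 2 = 288
  d = 238: σ(238) · φ(476/238) = 432 · 1 = 432
  d = 476: σ(476) · φ(476/476) = 1008 · 1 = 1008
Summing: (σ * φ)(476) = 192 + 288 + 672 + 256 + 384 + 216 + 896 + 324 + 756 + 288 + 432 + 1008 = 5712.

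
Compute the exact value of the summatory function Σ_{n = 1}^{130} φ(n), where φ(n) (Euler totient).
Σ_{n ≤ 130} φ(n) = 5154

Compute φ(n) for each 1 ≤ n ≤ 130: φ(1) = 1, φ(2) = 1, φ(3) = 2, φ(4) = 2, φ(5) = 4, φ(6) = 2, φ(7) = 6, φ(8) = 4, φ(9) = 6, φ(10) = 4, φ(11) = 10, φ(12) = 4, φ(13) = 12, φ(14) = 6, φ(15) = 8, φ(16) = 8, φ(17) = 16, φ(18) = 6, φ(19) = 18, φ(20) = 8, φ(21) = 12, φ(22) = 10, φ(23) = 22, φ(24) = 8, φ(25) = 20, φ(26) = 12, φ(27) = 18, φ(28) = 12, φ(29) = 28, φ(30) = 8, φ(31) = 30, φ(32) = 16, φ(33) = 20, φ(34) = 16, φ(35) = 24, φ(36) = 12, φ(37) = 36, φ(38) = 18, φ(39) = 24, φ(40) = 16, φ(41) = 40, φ(42) = 12, φ(43) = 42, φ(44) = 20, φ(45) = 24, φ(46) = 22, φ(47) = 46, φ(48) = 16, φ(49) = 42, φ(50) = 20, φ(51) = 32, φ(52) = 24, φ(53) = 52, φ(54) = 18, φ(55) = 40, φ(56) = 24, φ(57) = 36, φ(58) = 28, φ(59) = 58, φ(60) = 16, φ(61) = 60, φ(62) = 30, φ(63) = 36, φ(64) = 32, φ(65) = 48, φ(66) = 20, φ(67) = 66, φ(68) = 32, φ(69) = 44, φ(70) = 24, φ(71) = 70, φ(72) = 24, φ(73) = 72, φ(74) = 36, φ(75) = 40, φ(76) = 36, φ(77) = 60, φ(78) = 24, φ(79) = 78, φ(80) = 32, φ(81) = 54, φ(82) = 40, φ(83) = 82, φ(84) = 24, φ(85) = 64, φ(86) = 42, φ(87) = 56, φ(88) = 40, φ(89) = 88, φ(90) = 24, φ(91) = 72, φ(92) = 44, φ(93) = 60, φ(94) = 46, φ(95) = 72, φ(96) = 32, φ(97) = 96, φ(98) = 42, φ(99) = 60, φ(100) = 40, φ(101) = 100, φ(102) = 32, φ(103) = 102, φ(104) = 48, φ(105) = 48, φ(106) = 52, φ(107) = 106, φ(108) = 36, φ(109) = 108, φ(110) = 40, φ(111) = 72, φ(112) = 48, φ(113) = 112, φ(114) = 36, φ(115) = 88, φ(116) = 56, φ(117) = 72, φ(118) = 58, φ(119) = 96, φ(120) = 32, φ(121) = 110, φ(122) = 60, φ(123) = 80, φ(124) = 60, φ(125) = 100, φ(126) = 36, φ(127) = 126, φ(128) = 64, φ(129) = 84, φ(130) = 48. Summing all 130 values: 5154. (Average order: Σ_{n ≤ x} φ(n) ~ (3/π²) x². For x = 130, (3/π²)·130² ≈ 5136.98.)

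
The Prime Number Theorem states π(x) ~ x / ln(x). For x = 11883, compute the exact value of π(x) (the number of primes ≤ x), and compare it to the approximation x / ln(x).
π(11883) = 1423;  x/ln(x) ≈ 1266.46;  relative error ≈ 11.00%.

Directly count primes up to 11883: π(11883) = 1423. The PNT approximation gives 11883/ln(11883) ≈ 11883/9.38286 ≈ 1266.46. Relative error (π(x) − x/ln(x)) / π(x) ≈ 11.00%; the approximation is known to undercount slightly (Li(x) is a better estimate).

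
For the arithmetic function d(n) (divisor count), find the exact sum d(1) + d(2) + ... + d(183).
Σ_{n ≤ 183} d(n) = 985

Compute d(n) for each 1 ≤ n ≤ 183: d(1) = 1, d(2) = 2, d(3) = 2, d(4) = 3, d(5) = 2, d(6) = 4, d(7) = 2, d(8) = 4, d(9) = 3, d(10) = 4, d(11) = 2, d(12) = 6, d(13) = 2, d(14) = 4, d(15) = 4, d(16) = 5, d(17) = 2, d(18) = 6, d(19) = 2, d(20) = 6, d(21) = 4, d(22) = 4, d(23) = 2, d(24) = 8, d(25) = 3, d(26) = 4, d(27) = 4, d(28) = 6, d(29) = 2, d(30) = 8, d(31) = 2, d(32) = 6, d(33) = 4, d(34) = 4, d(35) = 4, d(36) = 9, d(37) = 2, d(38) = 4, d(39) = 4, d(40) = 8, d(41) = 2, d(42) = 8, d(43) = 2, d(44) = 6, d(45) = 6, d(46) = 4, d(47) = 2, d(48) = 10, d(49) = 3, d(50) = 6, d(51) = 4, d(52) = 6, d(53) = 2, d(54) = 8, d(55) = 4, d(56) = 8, d(57) = 4, d(58) = 4, d(59) = 2, d(60) = 12, d(61) = 2, d(62) = 4, d(63) = 6, d(64) = 7, d(65) = 4, d(66) = 8, d(67) = 2, d(68) = 6, d(69) = 4, d(70) = 8, d(71) = 2, d(72) = 12, d(73) = 2, d(74) = 4, d(75) = 6, d(76) = 6, d(77) = 4, d(78) = 8, d(79) = 2, d(80) = 10, d(81) = 5, d(82) = 4, d(83) = 2, d(84) = 12, d(85) = 4, d(86) = 4, d(87) = 4, d(88) = 8, d(89) = 2, d(90) = 12, d(91) = 4, d(92) = 6, d(93) = 4, d(94) = 4, d(95) = 4, d(96) = 12, d(97) = 2, d(98) = 6, d(99) = 6, d(100) = 9, d(101) = 2, d(102) = 8, d(103) = 2, d(104) = 8, d(105) = 8, d(106) = 4, d(107) = 2, d(108) = 12, d(109) = 2, d(110) = 8, d(111) = 4, d(112) = 10, d(113) = 2, d(114) = 8, d(115) = 4, d(116) = 6, d(117) = 6, d(118) = 4, d(119) = 4, d(120) = 16, d(121) = 3, d(122) = 4, d(123) = 4, d(124) = 6, d(125) = 4, d(126) = 12, d(127) = 2, d(128) = 8, d(129) = 4, d(130) = 8, d(131) = 2, d(132) = 12, d(133) = 4, d(134) = 4, d(135) = 8, d(136) = 8, d(137) = 2, d(138) = 8, d(139) = 2, d(140) = 12, d(141) = 4, d(142) = 4, d(143) = 4, d(144) = 15, d(145) = 4, d(146) = 4, d(147) = 6, d(148) = 6, d(149) = 2, d(150) = 12, d(151) = 2, d(152) = 8, d(153) = 6, d(154) = 8, d(155) = 4, d(156) = 12, d(157) = 2, d(158) = 4, d(159) = 4, d(160) = 12, d(161) = 4, d(162) = 10, d(163) = 2, d(164) = 6, d(165) = 8, d(166) = 4, d(167) = 2, d(168) = 16, d(169) = 3, d(170) = 8, d(171) = 6, d(172) = 6, d(173) = 2, d(174) = 8, d(175) = 6, d(176) = 10, d(177) = 4, d(178) = 4, d(179) = 2, d(180) = 18, d(181) = 2, d(182) = 8, d(183) = 4. Summing all 183 values: 985. (Dirichlet's divisor formula: Σ_{n ≤ x} d(n) = x ln(x) + (2γ − 1) x + O(√x). For x = 183, the asymptotic estimate is ≈ 981.60.)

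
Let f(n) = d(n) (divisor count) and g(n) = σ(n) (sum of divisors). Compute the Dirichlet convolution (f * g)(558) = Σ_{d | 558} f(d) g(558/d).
(d * σ)(558) = 4080

Divisors of 558: [1, 2, 3, 6, 9, 18, 31, 62, 93, 186, 279, 558]. For each d | 558:
  d = 1: d(1) · σ(558/1) = 1 · 1248 = 1248
  d = 2: d(2) · σ(558/2) = 2 · 416 = 832
  d = 3: d(3) · σ(558/3) = 2 · 384 = 768
  d = 6: d(6) · σ(558/6) = 4 · 128 = 512
  d = 9: d(9) · σ(558/9) = 3 · 96 = 288
  d = 18: d(18) · σ(558/18) = 6 · 32 = 192
  d = 31: d(31) · σ(558/31) = 2 · 39 = 78
  d = 62: d(62) · σ(558/62) = 4 · 13 = 52
  d = 93: d(93) · σ(558/93) = 4 · 12 = 48
  d = 186: d(186) · σ(558/186) = 8 · 4 = 32
  d = 279: d(279) · σ(558/279) = 6 · 3 = 18
  d = 558: d(558) · σ(558/558) = 12 · 1 = 12
Summing: (d * σ)(558) = 1248 + 832 + 768 + 512 + 288 + 192 + 78 + 52 + 48 + 32 + 18 + 12 = 4080.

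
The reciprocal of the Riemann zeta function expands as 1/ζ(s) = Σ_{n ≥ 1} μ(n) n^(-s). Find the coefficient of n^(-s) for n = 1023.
μ(1023) = -1

Factor n = 1023 = 3 · 11 · 31. μ(n) = 0 if any exponent ≥ 2 (not squarefree); otherwise μ(n) = (−1)^{ω(n)} where ω(n) is the number of distinct prime factors. Applying: μ(1023) = -1.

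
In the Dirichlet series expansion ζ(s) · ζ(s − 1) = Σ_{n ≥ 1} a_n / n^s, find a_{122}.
σ(122) = 186

In the product (Σ m^0/m^s)(Σ k / k^s) = Σ (Σ_{d | n} d) / n^s, the coefficient of 1/n^s is σ(n) = Σ_{d | n} d. For n = 122, divisors are [1, 2, 61, 122]; summing: σ(122) = 186.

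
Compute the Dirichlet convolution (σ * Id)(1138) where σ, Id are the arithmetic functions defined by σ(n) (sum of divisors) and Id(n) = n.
(σ * Id)(1138) = 5695

Divisors of 1138: [1, 2, 569, 1138]. For each d | 1138:
  d = 1: σ(1) · Id(1138/1) = 1 · 1138 = 1138
  d = 2: σ(2) · Id(1138/2) = 3 · 569 = 1707
  d = 569: σ(569) · Id(1138/569) = 570 · 2 = 1140
  d = 1138: σ(1138) · Id(1138/1138) = 1710 · 1 = 1710
Summing: (σ * Id)(1138) = 1138 + 1707 + 1140 + 1710 = 5695.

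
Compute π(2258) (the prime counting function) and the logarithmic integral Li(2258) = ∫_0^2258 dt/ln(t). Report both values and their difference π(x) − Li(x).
π(2258) = 335;  Li(2258) ≈ 348.48;  π(x) − Li(x) ≈ -13.48.

Direct count of primes ≤ 2258 gives π(2258) = 335. Numerical evaluation of the logarithmic integral gives Li(2258) ≈ 348.48. The difference π(x) − Li(x) ≈ -13.48 is typically negative for small/moderate x (Li(x) overestimates), though Littlewood's theorem shows this sign changes infinitely often.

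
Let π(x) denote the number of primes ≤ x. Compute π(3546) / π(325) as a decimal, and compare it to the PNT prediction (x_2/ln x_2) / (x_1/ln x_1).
π(3546)/π(325) = 496/66 ≈ 7.5152;  PNT prediction ≈ 7.7207.

π(325) = 66 and π(3546) = 496, so π(3546)/π(325) ≈ 7.5152. The PNT-predicted ratio is (3546/ln(3546)) / (325/ln(325)) ≈ 7.7207. The two agree to within a few percent, as expected.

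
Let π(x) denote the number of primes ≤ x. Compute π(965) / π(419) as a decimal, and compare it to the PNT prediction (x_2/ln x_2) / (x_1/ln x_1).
π(965)/π(419) = 162/81 ≈ 2.0000;  PNT prediction ≈ 2.0235.

π(419) = 81 and π(965) = 162, so π(965)/π(419) ≈ 2.0000. The PNT-predicted ratio is (965/ln(965)) / (419/ln(419)) ≈ 2.0235. The two agree to within a few percent, as expected.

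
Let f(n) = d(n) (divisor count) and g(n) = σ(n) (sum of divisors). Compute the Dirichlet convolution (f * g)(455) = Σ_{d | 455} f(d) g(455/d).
(d * σ)(455) = 1280

Divisors of 455: [1, 5, 7, 13, 35, 65, 91, 455]. For each d | 455:
  d = 1: d(1) · σ(455/1) = 1 · 672 = 672
  d = 5: d(5) · σ(455/5) = 2 · 112 = 224
  d = 7: d(7) · σ(455/7) = 2 · 84 = 168
  d = 13: d(13) · σ(455/13) = 2 · 48 = 96
  d = 35: d(35) · σ(455/35) = 4 · 14 = 56
  d = 65: d(65) · σ(455/65) = 4 · 8 = 32
  d = 91: d(91) · σ(455/91) = 4 · 6 = 24
  d = 455: d(455) · σ(455/455) = 8 · 1 = 8
Summing: (d * σ)(455) = 672 + 224 + 168 + 96 + 56 + 32 + 24 + 8 = 1280.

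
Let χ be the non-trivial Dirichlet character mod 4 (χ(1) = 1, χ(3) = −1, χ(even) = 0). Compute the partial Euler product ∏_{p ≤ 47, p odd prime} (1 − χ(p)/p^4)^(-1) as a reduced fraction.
∏ = 424022009220093808147330044599350686845258380222853/428762185161728930691534489551822091105495385374720

The odd primes p ≤ 47 are [3, 5, 7, 11, 13, 17, 19, 23, 29, 31, 37, 41, 43, 47]. For each, χ(p) = 1 if p ≡ 1 mod 4, χ(p) = −1 if p ≡ 3 mod 4. Taking (1 − χ(p)/p^4)^(-1) = p^4/(p^4 − χ(p)): (1 − (-1)/3^4)^(-1) · (1 − (1)/5^4)^(-1) · (1 − (-1)/7^4)^(-1) · (1 − (-1)/11^4)^(-1) · (1 − (1)/13^4)^(-1) · (1 − (1)/17^4)^(-1) · (1 − (-1)/19^4)^(-1) · (1 − (-1)/23^4)^(-1) · (1 − (1)/29^4)^(-1) · (1 − (-1)/31^4)^(-1) · (1 − (1)/37^4)^(-1) · (1 − (1)/41^4)^(-1) · (1 − (-1)/43^4)^(-1) · (1 − (-1)/47^4)^(-1) = 424022009220093808147330044599350686845258380222853/428762185161728930691534489551822091105495385374720.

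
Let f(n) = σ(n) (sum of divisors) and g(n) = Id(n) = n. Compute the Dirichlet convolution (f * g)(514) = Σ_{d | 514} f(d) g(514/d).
(σ * Id)(514) = 2575

Divisors of 514: [1, 2, 257, 514]. For each d | 514:
  d = 1: σ(1) · Id(514/1) = 1 · 514 = 514
  d = 2: σ(2) · Id(514/2) = 3 · 257 = 771
  d = 257: σ(257) · Id(514/257) = 258 · 2 = 516
  d = 514: σ(514) · Id(514/514) = 774 · 1 = 774
Summing: (σ * Id)(514) = 514 + 771 + 516 + 774 = 2575.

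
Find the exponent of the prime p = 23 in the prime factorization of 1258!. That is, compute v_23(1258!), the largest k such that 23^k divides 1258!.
v_23(1258!) = 56

Legendre's formula: v_p(n!) = Σ_{k ≥ 1} ⌊n / p^k⌋. For p = 23, n = 1258, the terms are:
  ⌊1258/23^1⌋ = ⌊1258/23⌋ = 54
  ⌊1258/23^2⌋ = ⌊1258/529⌋ = 2
(the next term ⌊1258/23^3⌋ = 0, terminating the sum). Summing: v_23(1258!) = 54 + 2 = 56.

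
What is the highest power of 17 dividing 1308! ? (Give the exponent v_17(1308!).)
v_17(1308!) = 80

Legendre's formula: v_p(n!) = Σ_{k ≥ 1} ⌊n / p^k⌋. For p = 17, n = 1308, the terms are:
  ⌊1308/17^1⌋ = ⌊1308/17⌋ = 76
  ⌊1308/17^2⌋ = ⌊1308/289⌋ = 4
(the next term ⌊1308/17^3⌋ = 0, terminating the sum). Summing: v_17(1308!) = 76 + 4 = 80.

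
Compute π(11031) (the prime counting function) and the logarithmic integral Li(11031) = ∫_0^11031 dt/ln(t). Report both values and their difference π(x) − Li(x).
π(11031) = 1337;  Li(11031) ≈ 1357.47;  π(x) − Li(x) ≈ -20.47.

Direct count of primes ≤ 11031 gives π(11031) = 1337. Numerical evaluation of the logarithmic integral gives Li(11031) ≈ 1357.47. The difference π(x) − Li(x) ≈ -20.47 is typically negative for small/moderate x (Li(x) overestimates), though Littlewood's theorem shows this sign changes infinitely often.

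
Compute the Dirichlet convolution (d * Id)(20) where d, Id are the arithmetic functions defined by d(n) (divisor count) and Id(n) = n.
(d * Id)(20) = 77

Divisors of 20: [1, 2, 4, 5, 10, 20]. For each d | 20:
  d = 1: d(1) · Id(20/1) = 1 · 20 = 20
  d = 2: d(2) · Id(20/2) = 2 · 10 = 20
  d = 4: d(4) · Id(20/4) = 3 · 5 = 15
  d = 5: d(5) · Id(20/5) = 2 · 4 = 8
  d = 10: d(10) · Id(20/10) = 4 · 2 = 8
  d = 20: d(20) · Id(20/20) = 6 · 1 = 6
Summing: (d * Id)(20) = 20 + 20 + 15 + 8 + 8 + 6 = 77.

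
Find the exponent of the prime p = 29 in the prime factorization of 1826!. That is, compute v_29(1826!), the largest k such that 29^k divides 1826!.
v_29(1826!) = 64

Legendre's formula: v_p(n!) = Σ_{k ≥ 1} ⌊n / p^k⌋. For p = 29, n = 1826, the terms are:
  ⌊1826/29^1⌋ = ⌊1826/29⌋ = 62
  ⌊1826/29^2⌋ = ⌊1826/841⌋ = 2
(the next term ⌊1826/29^3⌋ = 0, terminating the sum). Summing: v_29(1826!) = 62 + 2 = 64.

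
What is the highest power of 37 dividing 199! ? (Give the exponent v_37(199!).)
v_37(199!) = 5

Legendre's formula: v_p(n!) = Σ_{k ≥ 1} ⌊n / p^k⌋. For p = 37, n = 199, the terms are:
  ⌊199/37^1⌋ = ⌊199/37⌋ = 5
(the next term ⌊199/37^2⌋ = 0, terminating the sum). Summing: v_37(199!) = 5 = 5.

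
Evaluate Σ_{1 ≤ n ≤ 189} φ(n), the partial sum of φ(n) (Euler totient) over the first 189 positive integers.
Σ_{n ≤ 189} φ(n) = 10904

Compute φ(n) for each 1 ≤ n ≤ 189: φ(1) = 1, φ(2) = 1, φ(3) = 2, φ(4) = 2, φ(5) = 4, φ(6) = 2, φ(7) = 6, φ(8) = 4, φ(9) = 6, φ(10) = 4, φ(11) = 10, φ(12) = 4, φ(13) = 12, φ(14) = 6, φ(15) = 8, φ(16) = 8, φ(17) = 16, φ(18) = 6, φ(19) = 18, φ(20) = 8, φ(21) = 12, φ(22) = 10, φ(23) = 22, φ(24) = 8, φ(25) = 20, φ(26) = 12, φ(27) = 18, φ(28) = 12, φ(29) = 28, φ(30) = 8, φ(31) = 30, φ(32) = 16, φ(33) = 20, φ(34) = 16, φ(35) = 24, φ(36) = 12, φ(37) = 36, φ(38) = 18, φ(39) = 24, φ(40) = 16, φ(41) = 40, φ(42) = 12, φ(43) = 42, φ(44) = 20, φ(45) = 24, φ(46) = 22, φ(47) = 46, φ(48) = 16, φ(49) = 42, φ(50) = 20, φ(51) = 32, φ(52) = 24, φ(53) = 52, φ(54) = 18, φ(55) = 40, φ(56) = 24, φ(57) = 36, φ(58) = 28, φ(59) = 58, φ(60) = 16, φ(61) = 60, φ(62) = 30, φ(63) = 36, φ(64) = 32, φ(65) = 48, φ(66) = 20, φ(67) = 66, φ(68) = 32, φ(69) = 44, φ(70) = 24, φ(71) = 70, φ(72) = 24, φ(73) = 72, φ(74) = 36, φ(75) = 40, φ(76) = 36, φ(77) = 60, φ(78) = 24, φ(79) = 78, φ(80) = 32, φ(81) = 54, φ(82) = 40, φ(83) = 82, φ(84) = 24, φ(85) = 64, φ(86) = 42, φ(87) = 56, φ(88) = 40, φ(89) = 88, φ(90) = 24, φ(91) = 72, φ(92) = 44, φ(93) = 60, φ(94) = 46, φ(95) = 72, φ(96) = 32, φ(97) = 96, φ(98) = 42, φ(99) = 60, φ(100) = 40, φ(101) = 100, φ(102) = 32, φ(103) = 102, φ(104) = 48, φ(105) = 48, φ(106) = 52, φ(107) = 106, φ(108) = 36, φ(109) = 108, φ(110) = 40, φ(111) = 72, φ(112) = 48, φ(113) = 112, φ(114) = 36, φ(115) = 88, φ(116) = 56, φ(117) = 72, φ(118) = 58, φ(119) = 96, φ(120) = 32, φ(121) = 110, φ(122) = 60, φ(123) = 80, φ(124) = 60, φ(125) = 100, φ(126) = 36, φ(127) = 126, φ(128) = 64, φ(129) = 84, φ(130) = 48, φ(131) = 130, φ(132) = 40, φ(133) = 108, φ(134) = 66, φ(135) = 72, φ(136) = 64, φ(137) = 136, φ(138) = 44, φ(139) = 138, φ(140) = 48, φ(141) = 92, φ(142) = 70, φ(143) = 120, φ(144) = 48, φ(145) = 112, φ(146) = 72, φ(147) = 84, φ(148) = 72, φ(149) = 148, φ(150) = 40, φ(151) = 150, φ(152) = 72, φ(153) = 96, φ(154) = 60, φ(155) = 120, φ(156) = 48, φ(157) = 156, φ(158) = 78, φ(159) = 104, φ(160) = 64, φ(161) = 132, φ(162) = 54, φ(163) = 162, φ(164) = 80, φ(165) = 80, φ(166) = 82, φ(167) = 166, φ(168) = 48, φ(169) = 156, φ(170) = 64, φ(171) = 108, φ(172) = 84, φ(173) = 172, φ(174) = 56, φ(175) = 120, φ(176) = 80, φ(177) = 116, φ(178) = 88, φ(179) = 178, φ(180) = 48, φ(181) = 180, φ(182) = 72, φ(183) = 120, φ(184) = 88, φ(185) = 144, φ(186) = 60, φ(187) = 160, φ(188) = 92, φ(189) = 108. Summing all 189 values: 10904. (Average order: Σ_{n ≤ x} φ(n) ~ (3/π²) x². For x = 189, (3/π²)·189² ≈ 10857.88.)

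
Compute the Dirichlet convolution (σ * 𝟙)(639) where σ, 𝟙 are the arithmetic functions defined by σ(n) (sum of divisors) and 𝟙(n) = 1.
(σ * 𝟙)(639) = 1314

Divisors of 639: [1, 3, 9, 71, 213, 639]. For each d | 639:
  d = 1: σ(1) · 𝟙(639/1) = 1 · 1 = 1
  d = 3: σ(3) · 𝟙(639/3) = 4 · 1 = 4
  d = 9: σ(9) · 𝟙(639/9) = 13 · 1 = 13
  d = 71: σ(71) · 𝟙(639/71) = 72 · 1 = 72
  d = 213: σ(213) · 𝟙(639/213) = 288 · 1 = 288
  d = 639: σ(639) · 𝟙(639/639) = 936 · 1 = 936
Summing: (σ * 𝟙)(639) = 1 + 4 + 13 + 72 + 288 + 936 = 1314.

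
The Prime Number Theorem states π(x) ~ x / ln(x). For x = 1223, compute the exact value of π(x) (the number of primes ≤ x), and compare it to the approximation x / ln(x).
π(1223) = 200;  x/ln(x) ≈ 172.03;  relative error ≈ 13.98%.

Directly count primes up to 1223: π(1223) = 200. The PNT approximation gives 1223/ln(1223) ≈ 1223/7.10906 ≈ 172.03. Relative error (π(x) − x/ln(x)) / π(x) ≈ 13.98%; the approximation is known to undercount slightly (Li(x) is a better estimate).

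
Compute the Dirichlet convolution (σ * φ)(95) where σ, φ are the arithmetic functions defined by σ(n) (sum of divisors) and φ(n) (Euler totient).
(σ * φ)(95) = 380

Divisors of 95: [1, 5, 19, 95]. For each d | 95:
  d = 1: σ(1) · φ(95/1) = 1 · 72 = 72
  d = 5: σ(5) · φ(95/5) = 6 · 18 = 108
  d = 19: σ(19) · φ(95/19) = 20 · 4 = 80
  d = 95: σ(95) · φ(95/95) = 120 · 1 = 120
Summing: (σ * φ)(95) = 72 + 108 + 80 + 120 = 380.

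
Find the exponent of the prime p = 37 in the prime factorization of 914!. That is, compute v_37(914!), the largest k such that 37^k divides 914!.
v_37(914!) = 24

Legendre's formula: v_p(n!) = Σ_{k ≥ 1} ⌊n / p^k⌋. For p = 37, n = 914, the terms are:
  ⌊914/37^1⌋ = ⌊914/37⌋ = 24
(the next term ⌊914/37^2⌋ = 0, terminating the sum). Summing: v_37(914!) = 24 = 24.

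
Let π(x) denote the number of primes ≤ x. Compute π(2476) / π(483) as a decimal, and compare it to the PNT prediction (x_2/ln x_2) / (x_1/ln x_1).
π(2476)/π(483) = 366/92 ≈ 3.9783;  PNT prediction ≈ 4.0541.

π(483) = 92 and π(2476) = 366, so π(2476)/π(483) ≈ 3.9783. The PNT-predicted ratio is (2476/ln(2476)) / (483/ln(483)) ≈ 4.0541. The two agree to within a few percent, as expected.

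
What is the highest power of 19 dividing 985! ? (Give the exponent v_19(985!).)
v_19(985!) = 53

Legendre's formula: v_p(n!) = Σ_{k ≥ 1} ⌊n / p^k⌋. For p = 19, n = 985, the terms are:
  ⌊985/19^1⌋ = ⌊985/19⌋ = 51
  ⌊985/19^2⌋ = ⌊985/361⌋ = 2
(the next term ⌊985/19^3⌋ = 0, terminating the sum). Summing: v_19(985!) = 51 + 2 = 53.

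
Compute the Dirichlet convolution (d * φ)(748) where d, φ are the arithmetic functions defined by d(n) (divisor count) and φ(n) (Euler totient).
(d * φ)(748) = 1512

Divisors of 748: [1, 2, 4, 11, 17, 22, 34, 44, 68, 187, 374, 748]. For each d | 748:
  d = 1: d(1) · φ(748/1) = 1 · 320 = 320
  d = 2: d(2) · φ(748/2) = 2 · 160 = 320
  d = 4: d(4) · φ(748/4) = 3 · 160 = 480
  d = 11: d(11) · φ(748/11) = 2 · 32 = 64
  d = 17: d(17) · φ(748/17) = 2 · 20 = 40
  d = 22: d(22) · φ(748/22) = 4 · 16 = 64
  d = 34: d(34) · φ(748/34) = 4 · 10 = 40
  d = 44: d(44) · φ(748/44) = 6 · 16 = 96
  d = 68: d(68) · φ(748/68) = 6 · 10 = 60
  d = 187: d(187) · φ(748/187) = 4 · 2 = 8
  d = 374: d(374) · φ(748/374) = 8 · 1 = 8
  d = 748: d(748) · φ(748/748) = 12 · 1 = 12
Summing: (d * φ)(748) = 320 + 320 + 480 + 64 + 40 + 64 + 40 + 96 + 60 + 8 + 8 + 12 = 1512.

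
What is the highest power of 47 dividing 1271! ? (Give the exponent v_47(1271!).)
v_47(1271!) = 27

Legendre's formula: v_p(n!) = Σ_{k ≥ 1} ⌊n / p^k⌋. For p = 47, n = 1271, the terms are:
  ⌊1271/47^1⌋ = ⌊1271/47⌋ = 27
(the next term ⌊1271/47^2⌋ = 0, terminating the sum). Summing: v_47(1271!) = 27 = 27.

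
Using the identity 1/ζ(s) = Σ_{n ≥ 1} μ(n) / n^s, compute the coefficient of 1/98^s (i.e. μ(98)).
μ(98) = 0

Factor n = 98 = 2 · 7^2. μ(n) = 0 if any exponent ≥ 2 (not squarefree); otherwise μ(n) = (−1)^{ω(n)} where ω(n) is the number of distinct prime factors. Applying: μ(98) = 0.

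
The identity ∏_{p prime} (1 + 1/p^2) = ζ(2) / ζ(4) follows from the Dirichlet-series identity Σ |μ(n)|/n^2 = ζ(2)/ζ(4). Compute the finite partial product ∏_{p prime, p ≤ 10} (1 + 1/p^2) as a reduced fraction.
∏ = 650/441

The primes p ≤ 10 are [2, 3, 5, 7]. For each, (1 + 1/p^2) = (p^2 + 1)/p^2. Multiplying these fractions over p ∈ [2, 3, 5, 7] gives 650/441. (In the limit P → ∞ this tends to ζ(2)/ζ(4).)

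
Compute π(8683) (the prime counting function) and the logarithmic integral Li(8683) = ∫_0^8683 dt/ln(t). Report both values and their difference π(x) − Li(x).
π(8683) = 1081;  Li(8683) ≈ 1102.06;  π(x) − Li(x) ≈ -21.06.

Direct count of primes ≤ 8683 gives π(8683) = 1081. Numerical evaluation of the logarithmic integral gives Li(8683) ≈ 1102.06. The difference π(x) − Li(x) ≈ -21.06 is typically negative for small/moderate x (Li(x) overestimates), though Littlewood's theorem shows this sign changes infinitely often.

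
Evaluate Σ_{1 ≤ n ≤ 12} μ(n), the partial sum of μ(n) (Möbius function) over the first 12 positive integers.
Σ_{n ≤ 12} μ(n) = -2

Compute μ(n) for each 1 ≤ n ≤ 12: μ(1) = 1, μ(2) = -1, μ(3) = -1, μ(4) = 0, μ(5) = -1, μ(6) = 1, μ(7) = -1, μ(8) = 0, μ(9) = 0, μ(10) = 1, μ(11) = -1, μ(12) = 0. Summing all 12 values: -2. (Mertens function M(x) = Σ_{n ≤ x} μ(n); on average M(x) should be small (PNT ⟺ M(x) = o(x)).)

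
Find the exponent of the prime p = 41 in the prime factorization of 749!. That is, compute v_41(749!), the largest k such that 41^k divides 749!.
v_41(749!) = 18

Legendre's formula: v_p(n!) = Σ_{k ≥ 1} ⌊n / p^k⌋. For p = 41, n = 749, the terms are:
  ⌊749/41^1⌋ = ⌊749/41⌋ = 18
(the next term ⌊749/41^2⌋ = 0, terminating the sum). Summing: v_41(749!) = 18 = 18.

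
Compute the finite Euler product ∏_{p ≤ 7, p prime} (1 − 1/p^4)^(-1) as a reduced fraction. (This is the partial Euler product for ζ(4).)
∏ = 7203/6656

The primes p ≤ 7 are [2, 3, 5, 7]. For each prime, (1 − 1/p^4)^(-1) = p^4 / (p^4 − 1). The product is (1 − 1/2^4)^(-1), (1 − 1/3^4)^(-1), (1 − 1/5^4)^(-1), (1 − 1/7^4)^(-1) = ∏ p^4 / (p^4 − 1) = 7203/6656.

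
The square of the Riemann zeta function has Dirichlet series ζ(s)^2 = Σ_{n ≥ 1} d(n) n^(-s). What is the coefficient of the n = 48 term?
d(48) = 10

ζ(s)^2 = (Σ 1/m^s)(Σ 1/k^s). The coefficient of 1/n^s in the product is the number of ordered pairs (m, k) with mk = n, which equals d(n). For n = 48, divisors are [1, 2, 3, 4, 6, 8, 12, 16, 24, 48], so d(48) = 10.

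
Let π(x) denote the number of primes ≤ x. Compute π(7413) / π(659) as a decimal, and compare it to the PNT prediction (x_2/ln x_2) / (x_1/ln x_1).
π(7413)/π(659) = 940/120 ≈ 7.8333;  PNT prediction ≈ 8.1936.

π(659) = 120 and π(7413) = 940, so π(7413)/π(659) ≈ 7.8333. The PNT-predicted ratio is (7413/ln(7413)) / (659/ln(659)) ≈ 8.1936. The two agree to within a few percent, as expected.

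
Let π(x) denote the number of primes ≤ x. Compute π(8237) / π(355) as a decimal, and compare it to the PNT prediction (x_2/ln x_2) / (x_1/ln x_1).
π(8237)/π(355) = 1034/71 ≈ 14.5634;  PNT prediction ≈ 15.1113.

π(355) = 71 and π(8237) = 1034, so π(8237)/π(355) ≈ 14.5634. The PNT-predicted ratio is (8237/ln(8237)) / (355/ln(355)) ≈ 15.1113. The two agree to within a few percent, as expected.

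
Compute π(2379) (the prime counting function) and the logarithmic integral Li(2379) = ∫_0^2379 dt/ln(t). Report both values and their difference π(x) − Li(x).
π(2379) = 352;  Li(2379) ≈ 364.09;  π(x) − Li(x) ≈ -12.09.

Direct count of primes ≤ 2379 gives π(2379) = 352. Numerical evaluation of the logarithmic integral gives Li(2379) ≈ 364.09. The difference π(x) − Li(x) ≈ -12.09 is typically negative for small/moderate x (Li(x) overestimates), though Littlewood's theorem shows this sign changes infinitely often.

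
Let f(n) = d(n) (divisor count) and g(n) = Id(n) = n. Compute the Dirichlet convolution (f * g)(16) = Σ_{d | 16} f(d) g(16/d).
(d * Id)(16) = 57

Divisors of 16: [1, 2, 4, 8, 16]. For each d | 16:
  d = 1: d(1) · Id(16/1) = 1 · 16 = 16
  d = 2: d(2) · Id(16/2) = 2 · 8 = 16
  d = 4: d(4) · Id(16/4) = 3 · 4 = 12
  d = 8: d(8) · Id(16/8) = 4 · 2 = 8
  d = 16: d(16) · Id(16/16) = 5 · 1 = 5
Summing: (d * Id)(16) = 16 + 16 + 12 + 8 + 5 = 57.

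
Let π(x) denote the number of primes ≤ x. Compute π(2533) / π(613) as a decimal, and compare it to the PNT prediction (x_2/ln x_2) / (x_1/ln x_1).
π(2533)/π(613) = 370/112 ≈ 3.3036;  PNT prediction ≈ 3.3841.

π(613) = 112 and π(2533) = 370, so π(2533)/π(613) ≈ 3.3036. The PNT-predicted ratio is (2533/ln(2533)) / (613/ln(613)) ≈ 3.3841. The two agree to within a few percent, as expected.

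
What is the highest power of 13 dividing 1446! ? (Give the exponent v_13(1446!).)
v_13(1446!) = 119

Legendre's formula: v_p(n!) = Σ_{k ≥ 1} ⌊n / p^k⌋. For p = 13, n = 1446, the terms are:
  ⌊1446/13^1⌋ = ⌊1446/13⌋ = 111
  ⌊1446/13^2⌋ = ⌊1446/169⌋ = 8
(the next term ⌊1446/13^3⌋ = 0, terminating the sum). Summing: v_13(1446!) = 111 + 8 = 119.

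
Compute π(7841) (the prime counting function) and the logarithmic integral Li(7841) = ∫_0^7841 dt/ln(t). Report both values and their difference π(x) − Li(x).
π(7841) = 991;  Li(7841) ≈ 1008.70;  π(x) − Li(x) ≈ -17.70.

Direct count of primes ≤ 7841 gives π(7841) = 991. Numerical evaluation of the logarithmic integral gives Li(7841) ≈ 1008.70. The difference π(x) − Li(x) ≈ -17.70 is typically negative for small/moderate x (Li(x) overestimates), though Littlewood's theorem shows this sign changes infinitely often.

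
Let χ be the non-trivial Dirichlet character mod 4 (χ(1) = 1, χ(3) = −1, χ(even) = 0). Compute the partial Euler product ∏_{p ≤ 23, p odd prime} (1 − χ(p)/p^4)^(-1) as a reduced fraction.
∏ = 2907090265708363109850475/2939590979896221115088896

The odd primes p ≤ 23 are [3, 5, 7, 11, 13, 17, 19, 23]. For each, χ(p) = 1 if p ≡ 1 mod 4, χ(p) = −1 if p ≡ 3 mod 4. Taking (1 − χ(p)/p^4)^(-1) = p^4/(p^4 − χ(p)): (1 − (-1)/3^4)^(-1) · (1 − (1)/5^4)^(-1) · (1 − (-1)/7^4)^(-1) · (1 − (-1)/11^4)^(-1) · (1 − (1)/13^4)^(-1) · (1 − (1)/17^4)^(-1) · (1 − (-1)/19^4)^(-1) · (1 − (-1)/23^4)^(-1) = 2907090265708363109850475/2939590979896221115088896.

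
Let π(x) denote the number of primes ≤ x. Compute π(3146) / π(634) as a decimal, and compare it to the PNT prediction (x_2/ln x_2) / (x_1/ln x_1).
π(3146)/π(634) = 446/115 ≈ 3.8783;  PNT prediction ≈ 3.9752.

π(634) = 115 and π(3146) = 446, so π(3146)/π(634) ≈ 3.8783. The PNT-predicted ratio is (3146/ln(3146)) / (634/ln(634)) ≈ 3.9752. The two agree to within a few percent, as expected.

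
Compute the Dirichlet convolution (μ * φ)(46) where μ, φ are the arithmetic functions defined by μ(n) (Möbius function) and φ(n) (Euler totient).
(μ * φ)(46) = 0

Divisors of 46: [1, 2, 23, 46]. For each d | 46:
  d = 1: μ(1) · φ(46/1) = 1 · 22 = 22
  d = 2: μ(2) · φ(46/2) = -1 · 22 = -22
  d = 23: μ(23) · φ(46/23) = -1 · 1 = -1
  d = 46: μ(46) · φ(46/46) = 1 · 1 = 1
Summing: (μ * φ)(46) = 22 + -22 + -1 + 1 = 0.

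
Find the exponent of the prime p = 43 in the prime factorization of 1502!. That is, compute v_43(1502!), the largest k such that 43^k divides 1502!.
v_43(1502!) = 34

Legendre's formula: v_p(n!) = Σ_{k ≥ 1} ⌊n / p^k⌋. For p = 43, n = 1502, the terms are:
  ⌊1502/43^1⌋ = ⌊1502/43⌋ = 34
(the next term ⌊1502/43^2⌋ = 0, terminating the sum). Summing: v_43(1502!) = 34 = 34.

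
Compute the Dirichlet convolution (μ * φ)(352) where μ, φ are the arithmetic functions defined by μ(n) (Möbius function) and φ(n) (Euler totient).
(μ * φ)(352) = 72

Divisors of 352: [1, 2, 4, 8, 11, 16, 22, 32, 44, 88, 176, 352]. For each d | 352:
  d = 1: μ(1) · φ(352/1) = 1 · 160 = 160
  d = 2: μ(2) · φ(352/2) = -1 · 80 = -80
  d = 4: μ(4) · φ(352/4) = 0 · 40 = 0
  d = 8: μ(8) · φ(352/8) = 0 · 20 = 0
  d = 11: μ(11) · φ(352/11) = -1 · 16 = -16
  d = 16: μ(16) · φ(352/16) = 0 · 10 = 0
  d = 22: μ(22) · φ(352/22) = 1 · 8 = 8
  d = 32: μ(32) · φ(352/32) = 0 · 10 = 0
  d = 44: μ(44) · φ(352/44) = 0 · 4 = 0
  d = 88: μ(88) · φ(352/88) = 0 · 2 = 0
  d = 176: μ(176) · φ(352/176) = 0 · 1 = 0
  d = 352: μ(352) · φ(352/352) = 0 · 1 = 0
Summing: (μ * φ)(352) = 160 + -80 + 0 + 0 + -16 + 0 + 8 + 0 + 0 + 0 + 0 + 0 = 72.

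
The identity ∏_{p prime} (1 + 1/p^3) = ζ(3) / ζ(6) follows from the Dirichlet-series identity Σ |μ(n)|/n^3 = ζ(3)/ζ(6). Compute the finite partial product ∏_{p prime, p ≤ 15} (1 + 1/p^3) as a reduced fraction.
∏ = 431631936/365525875

The primes p ≤ 15 are [2, 3, 5, 7, 11, 13]. For each, (1 + 1/p^3) = (p^3 + 1)/p^3. Multiplying these fractions over p ∈ [2, 3, 5, 7, 11, 13] gives 431631936/365525875. (In the limit P → ∞ this tends to ζ(3)/ζ(6).)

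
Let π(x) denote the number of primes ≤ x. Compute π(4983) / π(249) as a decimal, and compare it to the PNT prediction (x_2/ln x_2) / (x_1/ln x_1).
π(4983)/π(249) = 666/53 ≈ 12.5660;  PNT prediction ≈ 12.9690.

π(249) = 53 and π(4983) = 666, so π(4983)/π(249) ≈ 12.5660. The PNT-predicted ratio is (4983/ln(4983)) / (249/ln(249)) ≈ 12.9690. The two agree to within a few percent, as expected.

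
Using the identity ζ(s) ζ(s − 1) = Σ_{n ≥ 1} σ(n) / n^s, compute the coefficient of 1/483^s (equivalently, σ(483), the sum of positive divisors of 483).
σ(483) = 768

In the product (Σ m^0/m^s)(Σ k / k^s) = Σ (Σ_{d | n} d) / n^s, the coefficient of 1/n^s is σ(n) = Σ_{d | n} d. For n = 483, divisors are [1, 3, 7, 21, 23, 69, 161, 483]; summing: σ(483) = 768.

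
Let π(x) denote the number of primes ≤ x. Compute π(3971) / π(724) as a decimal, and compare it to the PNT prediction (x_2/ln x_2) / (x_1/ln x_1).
π(3971)/π(724) = 549/128 ≈ 4.2891;  PNT prediction ≈ 4.3583.

π(724) = 128 and π(3971) = 549, so π(3971)/π(724) ≈ 4.2891. The PNT-predicted ratio is (3971/ln(3971)) / (724/ln(724)) ≈ 4.3583. The two agree to within a few percent, as expected.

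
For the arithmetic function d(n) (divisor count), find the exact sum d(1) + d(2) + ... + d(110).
Σ_{n ≤ 110} d(n) = 538

Compute d(n) for each 1 ≤ n ≤ 110: d(1) = 1, d(2) = 2, d(3) = 2, d(4) = 3, d(5) = 2, d(6) = 4, d(7) = 2, d(8) = 4, d(9) = 3, d(10) = 4, d(11) = 2, d(12) = 6, d(13) = 2, d(14) = 4, d(15) = 4, d(16) = 5, d(17) = 2, d(18) = 6, d(19) = 2, d(20) = 6, d(21) = 4, d(22) = 4, d(23) = 2, d(24) = 8, d(25) = 3, d(26) = 4, d(27) = 4, d(28) = 6, d(29) = 2, d(30) = 8, d(31) = 2, d(32) = 6, d(33) = 4, d(34) = 4, d(35) = 4, d(36) = 9, d(37) = 2, d(38) = 4, d(39) = 4, d(40) = 8, d(41) = 2, d(42) = 8, d(43) = 2, d(44) = 6, d(45) = 6, d(46) = 4, d(47) = 2, d(48) = 10, d(49) = 3, d(50) = 6, d(51) = 4, d(52) = 6, d(53) = 2, d(54) = 8, d(55) = 4, d(56) = 8, d(57) = 4, d(58) = 4, d(59) = 2, d(60) = 12, d(61) = 2, d(62) = 4, d(63) = 6, d(64) = 7, d(65) = 4, d(66) = 8, d(67) = 2, d(68) = 6, d(69) = 4, d(70) = 8, d(71) = 2, d(72) = 12, d(73) = 2, d(74) = 4, d(75) = 6, d(76) = 6, d(77) = 4, d(78) = 8, d(79) = 2, d(80) = 10, d(81) = 5, d(82) = 4, d(83) = 2, d(84) = 12, d(85) = 4, d(86) = 4, d(87) = 4, d(88) = 8, d(89) = 2, d(90) = 12, d(91) = 4, d(92) = 6, d(93) = 4, d(94) = 4, d(95) = 4, d(96) = 12, d(97) = 2, d(98) = 6, d(99) = 6, d(100) = 9, d(101) = 2, d(102) = 8, d(103) = 2, d(104) = 8, d(105) = 8, d(106) = 4, d(107) = 2, d(108) = 12, d(109) = 2, d(110) = 8. Summing all 110 values: 538. (Dirichlet's divisor formula: Σ_{n ≤ x} d(n) = x ln(x) + (2γ − 1) x + O(√x). For x = 110, the asymptotic estimate is ≈ 534.04.)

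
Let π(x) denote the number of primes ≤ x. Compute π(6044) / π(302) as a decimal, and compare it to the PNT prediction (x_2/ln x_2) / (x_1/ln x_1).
π(6044)/π(302) = 788/62 ≈ 12.7097;  PNT prediction ≈ 13.1258.

π(302) = 62 and π(6044) = 788, so π(6044)/π(302) ≈ 12.7097. The PNT-predicted ratio is (6044/ln(6044)) / (302/ln(302)) ≈ 13.1258. The two agree to within a few percent, as expected.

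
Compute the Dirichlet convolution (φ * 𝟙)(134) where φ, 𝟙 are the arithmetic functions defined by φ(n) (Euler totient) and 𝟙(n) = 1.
(φ * 𝟙)(134) = 134

Divisors of 134: [1, 2, 67, 134]. For each d | 134:
  d = 1: φ(1) · 𝟙(134/1) = 1 · 1 = 1
  d = 2: φ(2) · 𝟙(134/2) = 1 · 1 = 1
  d = 67: φ(67) · 𝟙(134/67) = 66 · 1 = 66
  d = 134: φ(134) · 𝟙(134/134) = 66 · 1 = 66
Summing: (φ * 𝟙)(134) = 1 + 1 + 66 + 66 = 134.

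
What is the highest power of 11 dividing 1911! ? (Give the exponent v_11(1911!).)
v_11(1911!) = 189

Legendre's formula: v_p(n!) = Σ_{k ≥ 1} ⌊n / p^k⌋. For p = 11, n = 1911, the terms are:
  ⌊1911/11^1⌋ = ⌊1911/11⌋ = 173
  ⌊1911/11^2⌋ = ⌊1911/121⌋ = 15
  ⌊1911/11^3⌋ = ⌊1911/1331⌋ = 1
(the next term ⌊1911/11^4⌋ = 0, terminating the sum). Summing: v_11(1911!) = 173 + 15 + 1 = 189.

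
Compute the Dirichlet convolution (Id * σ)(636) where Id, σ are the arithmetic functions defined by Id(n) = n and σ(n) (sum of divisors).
(Id * σ)(636) = 12733

Divisors of 636: [1, 2, 3, 4, 6, 12, 53, 106, 159, 212, 318, 636]. For each d | 636:
  d = 1: Id(1) · σ(636/1) = 1 · 1512 = 1512
  d = 2: Id(2) · σ(636/2) = 2 · 648 = 1296
  d = 3: Id(3) · σ(636/3) = 3 · 378 = 1134
  d = 4: Id(4) · σ(636/4) = 4 · 216 = 864
  d = 6: Id(6) · σ(636/6) = 6 · 162 = 972
  d = 12: Id(12) · σ(636/12) = 12 · 54 = 648
  d = 53: Id(53) · σ(636/53) = 53 · 28 = 1484
  d = 106: Id(106) · σ(636/106) = 106 · 12 = 1272
  d = 159: Id(159) · σ(636/159) = 159 · 7 = 1113
  d = 212: Id(212) · σ(636/212) = 212 · 4 = 848
  d = 318: Id(318) · σ(636/318) = 318 · 3 = 954
  d = 636: Id(636) · σ(636/636) = 636 · 1 = 636
Summing: (Id * σ)(636) = 1512 + 1296 + 1134 + 864 + 972 + 648 + 1484 + 1272 + 1113 + 848 + 954 + 636 = 12733.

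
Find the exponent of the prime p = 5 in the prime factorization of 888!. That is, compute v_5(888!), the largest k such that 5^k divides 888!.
v_5(888!) = 220

Legendre's formula: v_p(n!) = Σ_{k ≥ 1} ⌊n / p^k⌋. For p = 5, n = 888, the terms are:
  ⌊888/5^1⌋ = ⌊888/5⌋ = 177
  ⌊888/5^2⌋ = ⌊888/25⌋ = 35
  ⌊888/5^3⌋ = ⌊888/125⌋ = 7
  ⌊888/5^4⌋ = ⌊888/625⌋ = 1
(the next term ⌊888/5^5⌋ = 0, terminating the sum). Summing: v_5(888!) = 177 + 35 + 7 + 1 = 220.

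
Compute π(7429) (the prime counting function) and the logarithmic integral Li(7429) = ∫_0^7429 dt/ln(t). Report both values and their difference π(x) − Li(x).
π(7429) = 941;  Li(7429) ≈ 962.62;  π(x) − Li(x) ≈ -21.62.

Direct count of primes ≤ 7429 gives π(7429) = 941. Numerical evaluation of the logarithmic integral gives Li(7429) ≈ 962.62. The difference π(x) − Li(x) ≈ -21.62 is typically negative for small/moderate x (Li(x) overestimates), though Littlewood's theorem shows this sign changes infinitely often.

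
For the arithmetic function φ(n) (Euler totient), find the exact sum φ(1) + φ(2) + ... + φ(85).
Σ_{n ≤ 85} φ(n) = 2230

Compute φ(n) for each 1 ≤ n ≤ 85: φ(1) = 1, φ(2) = 1, φ(3) = 2, φ(4) = 2, φ(5) = 4, φ(6) = 2, φ(7) = 6, φ(8) = 4, φ(9) = 6, φ(10) = 4, φ(11) = 10, φ(12) = 4, φ(13) = 12, φ(14) = 6, φ(15) = 8, φ(16) = 8, φ(17) = 16, φ(18) = 6, φ(19) = 18, φ(20) = 8, φ(21) = 12, φ(22) = 10, φ(23) = 22, φ(24) = 8, φ(25) = 20, φ(26) = 12, φ(27) = 18, φ(28) = 12, φ(29) = 28, φ(30) = 8, φ(31) = 30, φ(32) = 16, φ(33) = 20, φ(34) = 16, φ(35) = 24, φ(36) = 12, φ(37) = 36, φ(38) = 18, φ(39) = 24, φ(40) = 16, φ(41) = 40, φ(42) = 12, φ(43) = 42, φ(44) = 20, φ(45) = 24, φ(46) = 22, φ(47) = 46, φ(48) = 16, φ(49) = 42, φ(50) = 20, φ(51) = 32, φ(52) = 24, φ(53) = 52, φ(54) = 18, φ(55) = 40, φ(56) = 24, φ(57) = 36, φ(58) = 28, φ(59) = 58, φ(60) = 16, φ(61) = 60, φ(62) = 30, φ(63) = 36, φ(64) = 32, φ(65) = 48, φ(66) = 20, φ(67) = 66, φ(68) = 32, φ(69) = 44, φ(70) = 24, φ(71) = 70, φ(72) = 24, φ(73) = 72, φ(74) = 36, φ(75) = 40, φ(76) = 36, φ(77) = 60, φ(78) = 24, φ(79) = 78, φ(80) = 32, φ(81) = 54, φ(82) = 40, φ(83) = 82, φ(84) = 24, φ(85) = 64. Summing all 85 values: 2230. (Average order: Σ_{n ≤ x} φ(n) ~ (3/π²) x². For x = 85, (3/π²)·85² ≈ 2196.14.)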